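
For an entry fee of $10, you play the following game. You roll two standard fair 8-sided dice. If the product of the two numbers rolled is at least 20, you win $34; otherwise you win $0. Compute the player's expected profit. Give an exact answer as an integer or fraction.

39/8 dollars

E[payout] = (9/16)·0 + (7/16)·34 = 119/8
Expected profit = 119/8 − 10 = 39/8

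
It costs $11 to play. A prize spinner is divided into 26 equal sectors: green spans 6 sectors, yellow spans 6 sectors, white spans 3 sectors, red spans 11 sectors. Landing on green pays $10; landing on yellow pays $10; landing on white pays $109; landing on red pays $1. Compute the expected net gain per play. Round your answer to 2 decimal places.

E[payout] = (6/26)·10 + (6/26)·10 + (3/26)·109 + (11/26)·1 = 229/13
Expected profit = 229/13 − 11 = 86/13 ≈ $6.62

$6.62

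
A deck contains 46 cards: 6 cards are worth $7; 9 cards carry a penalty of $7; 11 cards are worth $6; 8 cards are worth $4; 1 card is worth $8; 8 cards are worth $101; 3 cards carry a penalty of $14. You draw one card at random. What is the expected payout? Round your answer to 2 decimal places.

E[payout] = (6/46)·7 + (9/46)·(-7) + (11/46)·6 + (8/46)·4 + (1/46)·8 + (8/46)·101 + (3/46)·(-14) = 37/2
≈ $18.50

$18.50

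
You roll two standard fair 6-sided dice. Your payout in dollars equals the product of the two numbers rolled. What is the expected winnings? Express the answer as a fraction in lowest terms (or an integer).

49/4 dollars

Distribution of the product of the two numbers rolled: 1 w.p. 1/36, 2 w.p. 1/18, 3 w.p. 1/18, 4 w.p. 1/12, 5 w.p. 1/18, 6 w.p. 1/9, …
E[payout] = (1/36)·1 + (1/18)·2 + (1/18)·3 + (1/12)·4 + (1/18)·5 + (1/9)·6 + (1/18)·8 + (1/36)·9 + (1/18)·10 + (1/9)·12 + (1/18)·15 + (1/36)·16 + (1/18)·18 + (1/18)·20 + (1/18)·24 + (1/36)·25 + (1/18)·30 + (1/36)·36 = 49/4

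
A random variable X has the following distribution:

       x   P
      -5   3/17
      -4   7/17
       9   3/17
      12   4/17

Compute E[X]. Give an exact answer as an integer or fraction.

32/17

E[X] = (3/17)·(-5) + (7/17)·(-4) + (3/17)·9 + (4/17)·12
     = 32/17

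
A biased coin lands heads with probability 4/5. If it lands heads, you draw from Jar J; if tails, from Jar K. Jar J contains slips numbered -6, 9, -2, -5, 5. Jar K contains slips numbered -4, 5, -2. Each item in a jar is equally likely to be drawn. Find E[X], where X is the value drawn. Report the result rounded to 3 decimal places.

E[X | Jar J] = (-6 + 9 − 2 − 5 + 5)/5 = 1/5
E[X | Jar K] = (-4 + 5 − 2)/3 = -1/3
E[X] = (4/5)·1/5 + (1/5)·(-1/3) = 7/75 ≈ 0.093

0.093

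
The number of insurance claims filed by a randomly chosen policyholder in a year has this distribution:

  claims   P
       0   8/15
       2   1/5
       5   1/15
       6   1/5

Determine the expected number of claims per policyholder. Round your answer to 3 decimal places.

1.933

E[X] = (8/15)·0 + (1/5)·2 + (1/15)·5 + (1/5)·6
     = 29/15 ≈ 1.933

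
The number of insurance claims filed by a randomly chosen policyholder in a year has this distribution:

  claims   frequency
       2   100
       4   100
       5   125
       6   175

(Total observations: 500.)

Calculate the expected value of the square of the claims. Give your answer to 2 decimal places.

22.85

Total = 500, so P(claims=2) = 100/500, etc.
E[X²] = (1/5)·4 + (1/5)·16 + (1/4)·25 + (7/20)·36
     = 457/20 ≈ 22.85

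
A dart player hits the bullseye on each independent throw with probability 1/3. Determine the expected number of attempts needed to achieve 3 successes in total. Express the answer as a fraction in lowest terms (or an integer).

By linearity (sum of 3 independent geometric waits), E[trials] = 3/p = 3/(1/3) = 9.

9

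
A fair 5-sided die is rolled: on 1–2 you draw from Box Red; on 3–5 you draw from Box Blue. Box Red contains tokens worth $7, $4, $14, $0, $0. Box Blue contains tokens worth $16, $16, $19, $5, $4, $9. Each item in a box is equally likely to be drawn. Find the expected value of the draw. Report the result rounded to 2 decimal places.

$8.90

E[X | Box Red] = (7 + 4 + 14 + 0 + 0)/5 = 5
E[X | Box Blue] = (16 + 16 + 19 + 5 + 4 + 9)/6 = 23/2
E[X] = (2/5)·5 + (3/5)·23/2 = 89/10 ≈ 8.90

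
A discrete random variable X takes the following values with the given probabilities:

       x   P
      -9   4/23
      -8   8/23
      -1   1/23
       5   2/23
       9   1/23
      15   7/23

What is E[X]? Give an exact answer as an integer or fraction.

1

E[X] = (4/23)·(-9) + (8/23)·(-8) + (1/23)·(-1) + (2/23)·5 + (1/23)·9 + (7/23)·15
     = 1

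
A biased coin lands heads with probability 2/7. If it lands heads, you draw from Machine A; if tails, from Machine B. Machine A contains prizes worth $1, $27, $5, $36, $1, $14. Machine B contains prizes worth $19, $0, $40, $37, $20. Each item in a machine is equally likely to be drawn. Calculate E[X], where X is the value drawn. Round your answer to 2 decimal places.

$20.57

E[X | Machine A] = (1 + 27 + 5 + 36 + 1 + 14)/6 = 14
E[X | Machine B] = (19 + 0 + 40 + 37 + 20)/5 = 116/5
E[X] = (2/7)·14 + (5/7)·116/5 = 144/7 ≈ 20.57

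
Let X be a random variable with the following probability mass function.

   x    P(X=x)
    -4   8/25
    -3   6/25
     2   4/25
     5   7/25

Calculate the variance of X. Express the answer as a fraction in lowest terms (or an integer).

9276/625

E[X] = (8/25)·(-4) + (6/25)·(-3) + (4/25)·2 + (7/25)·5 = -7/25
E[X²] = (8/25)·16 + (6/25)·9 + (4/25)·4 + (7/25)·25 = 373/25
Var(X) = 373/25 − (-7/25)² = 9276/625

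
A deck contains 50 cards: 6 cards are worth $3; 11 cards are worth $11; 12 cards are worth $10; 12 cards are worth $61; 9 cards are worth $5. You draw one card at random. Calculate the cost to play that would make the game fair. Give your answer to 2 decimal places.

$20.72

E[payout] = (6/50)·3 + (11/50)·11 + (12/50)·10 + (12/50)·61 + (9/50)·5 = 518/25
Fair fee = E[payout] = 518/25 ≈ $20.72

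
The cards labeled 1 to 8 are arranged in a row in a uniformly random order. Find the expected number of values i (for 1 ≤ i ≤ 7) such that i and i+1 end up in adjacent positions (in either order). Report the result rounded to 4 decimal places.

For each i ∈ {1,…,7}, let Xᵢ = 1 if i and i+1 are adjacent. P(Xᵢ=1) = 2·(8−1)!/8! = 2/8.
By linearity, E[ΣXᵢ] = (7)·(2/8) = 7/4.
≈ 1.7500

1.7500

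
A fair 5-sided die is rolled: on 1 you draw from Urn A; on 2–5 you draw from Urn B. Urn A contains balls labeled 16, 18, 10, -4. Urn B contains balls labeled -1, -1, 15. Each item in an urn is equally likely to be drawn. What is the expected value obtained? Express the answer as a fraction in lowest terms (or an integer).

82/15

E[X | Urn A] = (16 + 18 + 10 − 4)/4 = 10
E[X | Urn B] = (-1 − 1 + 15)/3 = 13/3
E[X] = (1/5)·10 + (4/5)·13/3 = 82/15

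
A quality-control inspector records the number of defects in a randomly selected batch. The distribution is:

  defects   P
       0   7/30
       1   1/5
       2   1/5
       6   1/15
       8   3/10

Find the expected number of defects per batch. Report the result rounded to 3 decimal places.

3.400

E[X] = (7/30)·0 + (1/5)·1 + (1/5)·2 + (1/15)·6 + (3/10)·8
     = 17/5 ≈ 3.400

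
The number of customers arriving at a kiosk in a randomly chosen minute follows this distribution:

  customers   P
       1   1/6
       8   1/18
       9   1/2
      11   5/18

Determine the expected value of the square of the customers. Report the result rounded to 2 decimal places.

E[X²] = (1/6)·1 + (1/18)·64 + (1/2)·81 + (5/18)·121
     = 467/6 ≈ 77.83

77.83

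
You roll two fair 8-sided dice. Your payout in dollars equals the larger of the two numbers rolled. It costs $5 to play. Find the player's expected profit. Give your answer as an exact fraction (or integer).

Distribution of the larger of the two numbers rolled: 1 w.p. 1/64, 2 w.p. 3/64, 3 w.p. 5/64, 4 w.p. 7/64, 5 w.p. 9/64, 6 w.p. 11/64, …
E[payout] = (1/64)·1 + (3/64)·2 + (5/64)·3 + (7/64)·4 + (9/64)·5 + (11/64)·6 + (13/64)·7 + (15/64)·8 = 93/16
Expected profit = 93/16 − 5 = 13/16

13/16 dollars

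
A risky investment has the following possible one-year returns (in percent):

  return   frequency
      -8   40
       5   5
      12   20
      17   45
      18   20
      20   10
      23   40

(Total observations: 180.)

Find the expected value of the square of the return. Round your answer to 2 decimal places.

Total = 180, so P(return=-8) = 40/180, etc.
E[X²] = (2/9)·64 + (1/36)·25 + (1/9)·144 + (1/4)·289 + (1/9)·324 + (1/18)·400 + (2/9)·529
     = 5021/18 ≈ 278.94

278.94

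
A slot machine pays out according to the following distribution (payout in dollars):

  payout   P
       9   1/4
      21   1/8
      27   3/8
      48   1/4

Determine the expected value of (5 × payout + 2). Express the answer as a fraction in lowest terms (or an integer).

137

E[5x+2] = (1/4)·47 + (1/8)·107 + (3/8)·137 + (1/4)·242
     = 137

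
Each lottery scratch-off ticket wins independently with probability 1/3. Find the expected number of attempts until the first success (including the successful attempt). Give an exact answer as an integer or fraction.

3

For a geometric distribution, E[trials] = 1/p = 1/(1/3) = 3.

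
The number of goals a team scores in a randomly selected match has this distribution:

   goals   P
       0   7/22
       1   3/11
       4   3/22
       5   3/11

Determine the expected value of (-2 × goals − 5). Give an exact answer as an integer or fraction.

E[-2x-5] = (7/22)·(-5) + (3/11)·(-7) + (3/22)·(-13) + (3/11)·(-15)
     = -103/11

-103/11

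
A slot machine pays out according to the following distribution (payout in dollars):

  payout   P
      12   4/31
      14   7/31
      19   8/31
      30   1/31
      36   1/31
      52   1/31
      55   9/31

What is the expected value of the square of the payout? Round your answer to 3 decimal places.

1192.290

E[X²] = (4/31)·144 + (7/31)·196 + (8/31)·361 + (1/31)·900 + (1/31)·1296 + (1/31)·2704 + (9/31)·3025
     = 36961/31 ≈ 1192.290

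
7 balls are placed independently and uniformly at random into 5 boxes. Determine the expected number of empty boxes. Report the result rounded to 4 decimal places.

1.0486

Let Xⱼ=1 if box j is empty. P(Xⱼ=1) = ((5-1)/5)^7 = 16384/78125.
By linearity, E[#empty] = 5·16384/78125 = 16384/15625.
≈ 1.0486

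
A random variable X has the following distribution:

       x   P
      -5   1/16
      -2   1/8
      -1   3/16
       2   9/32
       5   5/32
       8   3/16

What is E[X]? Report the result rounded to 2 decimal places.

2.09

E[X] = (1/16)·(-5) + (1/8)·(-2) + (3/16)·(-1) + (9/32)·2 + (5/32)·5 + (3/16)·8
     = 67/32 ≈ 2.09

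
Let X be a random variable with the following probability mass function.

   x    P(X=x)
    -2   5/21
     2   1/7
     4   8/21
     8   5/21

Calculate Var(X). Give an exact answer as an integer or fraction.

E[X] = (5/21)·(-2) + (1/7)·2 + (8/21)·4 + (5/21)·8 = 68/21
E[X²] = (5/21)·4 + (1/7)·4 + (8/21)·16 + (5/21)·64 = 160/7
Var(X) = 160/7 − (68/21)² = 5456/441

5456/441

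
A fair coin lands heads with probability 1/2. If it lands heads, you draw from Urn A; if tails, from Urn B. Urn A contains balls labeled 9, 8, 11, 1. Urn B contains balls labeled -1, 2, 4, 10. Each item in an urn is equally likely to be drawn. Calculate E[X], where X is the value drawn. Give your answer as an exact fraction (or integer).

E[X | Urn A] = (9 + 8 + 11 + 1)/4 = 29/4
E[X | Urn B] = (-1 + 2 + 4 + 10)/4 = 15/4
E[X] = (1/2)·29/4 + (1/2)·15/4 = 11/2

11/2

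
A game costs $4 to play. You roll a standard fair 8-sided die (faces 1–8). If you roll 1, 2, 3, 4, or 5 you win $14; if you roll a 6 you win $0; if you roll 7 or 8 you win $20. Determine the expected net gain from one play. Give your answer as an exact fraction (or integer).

E[payout] = (1/8)·0 + (5/8)·14 + (1/4)·20 = 55/4
Expected profit = 55/4 − 4 = 39/4

39/4 dollars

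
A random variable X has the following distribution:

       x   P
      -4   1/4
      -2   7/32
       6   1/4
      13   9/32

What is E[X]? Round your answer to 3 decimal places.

3.719

E[X] = (1/4)·(-4) + (7/32)·(-2) + (1/4)·6 + (9/32)·13
     = 119/32 ≈ 3.719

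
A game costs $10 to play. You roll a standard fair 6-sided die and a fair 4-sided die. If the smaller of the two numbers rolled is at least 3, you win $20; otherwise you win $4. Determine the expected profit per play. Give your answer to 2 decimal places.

-$0.67

E[payout] = (2/3)·4 + (1/3)·20 = 28/3
Expected profit = 28/3 − 10 = -2/3 ≈ -$0.67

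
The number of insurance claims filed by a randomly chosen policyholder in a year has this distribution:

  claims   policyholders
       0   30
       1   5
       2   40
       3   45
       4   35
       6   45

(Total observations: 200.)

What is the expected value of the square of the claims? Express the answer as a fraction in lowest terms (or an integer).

55/4

Total = 200, so P(claims=0) = 30/200, etc.
E[X²] = (3/20)·0 + (1/40)·1 + (1/5)·4 + (9/40)·9 + (7/40)·16 + (9/40)·36
     = 55/4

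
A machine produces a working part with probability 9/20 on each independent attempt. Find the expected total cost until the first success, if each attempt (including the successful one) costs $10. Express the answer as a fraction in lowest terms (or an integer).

E[#attempts] = 1/p = 20/9; E[cost] = 10·20/9 = 200/9.

200/9 dollars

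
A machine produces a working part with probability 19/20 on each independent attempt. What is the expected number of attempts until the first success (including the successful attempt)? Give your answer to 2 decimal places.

For a geometric distribution, E[trials] = 1/p = 1/(19/20) = 20/19.
≈ 1.05

1.05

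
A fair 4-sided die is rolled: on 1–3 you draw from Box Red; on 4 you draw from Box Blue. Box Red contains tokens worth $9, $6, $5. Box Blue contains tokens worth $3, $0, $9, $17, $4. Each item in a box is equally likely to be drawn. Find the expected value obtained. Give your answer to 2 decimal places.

E[X | Box Red] = (9 + 6 + 5)/3 = 20/3
E[X | Box Blue] = (3 + 0 + 9 + 17 + 4)/5 = 33/5
E[X] = (3/4)·20/3 + (1/4)·33/5 = 133/20 ≈ 6.65

$6.65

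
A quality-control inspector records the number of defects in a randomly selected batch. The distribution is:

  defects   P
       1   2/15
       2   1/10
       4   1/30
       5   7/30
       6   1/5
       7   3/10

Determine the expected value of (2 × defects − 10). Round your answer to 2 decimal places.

E[2x-10] = (2/15)·(-8) + (1/10)·(-6) + (1/30)·(-2) + (7/30)·0 + (1/5)·2 + (3/10)·4
     = -2/15 ≈ -0.13

-0.13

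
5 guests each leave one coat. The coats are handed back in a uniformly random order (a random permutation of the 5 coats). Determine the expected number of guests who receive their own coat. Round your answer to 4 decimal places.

1.0000

Let Xᵢ = 1 if person i gets their own coat. For each i, P(Xᵢ=1) = 1/5.
By linearity of expectation, E[X₁+…+X_5] = 5·(1/5) = 1.
≈ 1.0000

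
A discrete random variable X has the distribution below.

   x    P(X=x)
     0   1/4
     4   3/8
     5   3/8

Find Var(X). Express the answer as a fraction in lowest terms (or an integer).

255/64

E[X] = (1/4)·0 + (3/8)·4 + (3/8)·5 = 27/8
E[X²] = (1/4)·0 + (3/8)·16 + (3/8)·25 = 123/8
Var(X) = 123/8 − (27/8)² = 255/64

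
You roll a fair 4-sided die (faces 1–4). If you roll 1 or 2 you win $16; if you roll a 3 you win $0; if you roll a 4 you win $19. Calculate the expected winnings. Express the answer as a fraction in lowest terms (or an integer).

51/4 dollars

E[payout] = (1/4)·0 + (1/2)·16 + (1/4)·19 = 51/4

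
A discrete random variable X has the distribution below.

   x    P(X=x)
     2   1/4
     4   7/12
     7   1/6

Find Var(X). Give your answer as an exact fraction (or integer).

5/2

E[X] = (1/4)·2 + (7/12)·4 + (1/6)·7 = 4
E[X²] = (1/4)·4 + (7/12)·16 + (1/6)·49 = 37/2
Var(X) = 37/2 − (4)² = 5/2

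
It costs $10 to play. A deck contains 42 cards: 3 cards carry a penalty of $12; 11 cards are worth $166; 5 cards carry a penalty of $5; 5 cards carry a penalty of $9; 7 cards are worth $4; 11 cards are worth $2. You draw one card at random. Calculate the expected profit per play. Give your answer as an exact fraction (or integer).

225/7 dollars

E[payout] = (3/42)·(-12) + (11/42)·166 + (5/42)·(-5) + (5/42)·(-9) + (7/42)·4 + (11/42)·2 = 295/7
Expected profit = 295/7 − 10 = 225/7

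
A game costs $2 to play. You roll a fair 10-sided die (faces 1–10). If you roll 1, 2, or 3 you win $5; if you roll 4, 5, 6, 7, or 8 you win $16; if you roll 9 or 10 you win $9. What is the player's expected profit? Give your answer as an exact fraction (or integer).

E[payout] = (3/10)·5 + (1/5)·9 + (1/2)·16 = 113/10
Expected profit = 113/10 − 2 = 93/10

93/10 dollars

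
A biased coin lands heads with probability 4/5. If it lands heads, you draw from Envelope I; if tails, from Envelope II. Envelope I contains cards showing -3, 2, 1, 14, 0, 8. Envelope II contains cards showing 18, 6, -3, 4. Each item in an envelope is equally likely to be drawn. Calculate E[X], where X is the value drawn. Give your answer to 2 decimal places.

4.18

E[X | Envelope I] = (-3 + 2 + 1 + 14 + 0 + 8)/6 = 11/3
E[X | Envelope II] = (18 + 6 − 3 + 4)/4 = 25/4
E[X] = (4/5)·11/3 + (1/5)·25/4 = 251/60 ≈ 4.18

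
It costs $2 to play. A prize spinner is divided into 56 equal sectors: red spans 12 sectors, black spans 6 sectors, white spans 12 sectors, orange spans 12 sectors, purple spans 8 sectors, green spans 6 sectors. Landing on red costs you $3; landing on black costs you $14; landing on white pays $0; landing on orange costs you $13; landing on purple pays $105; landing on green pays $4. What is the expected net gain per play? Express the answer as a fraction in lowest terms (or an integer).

E[payout] = (12/56)·(-3) + (6/56)·(-14) + (12/56)·0 + (12/56)·(-13) + (8/56)·105 + (6/56)·4 = 21/2
Expected profit = 21/2 − 2 = 17/2

17/2 dollars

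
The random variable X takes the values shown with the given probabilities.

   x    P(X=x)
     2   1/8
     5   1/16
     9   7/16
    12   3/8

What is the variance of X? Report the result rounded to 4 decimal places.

10.5000

E[X] = (1/8)·2 + (1/16)·5 + (7/16)·9 + (3/8)·12 = 9
E[X²] = (1/8)·4 + (1/16)·25 + (7/16)·81 + (3/8)·144 = 183/2
Var(X) = 183/2 − (9)² = 21/2 ≈ 10.5000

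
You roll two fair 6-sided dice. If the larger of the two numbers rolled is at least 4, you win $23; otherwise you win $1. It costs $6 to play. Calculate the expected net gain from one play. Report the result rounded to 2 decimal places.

E[payout] = (1/4)·1 + (3/4)·23 = 35/2
Expected profit = 35/2 − 6 = 23/2 ≈ $11.50

$11.50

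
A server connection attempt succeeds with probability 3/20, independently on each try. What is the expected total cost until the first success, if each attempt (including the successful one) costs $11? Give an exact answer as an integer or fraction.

E[#attempts] = 1/p = 20/3; E[cost] = 11·20/3 = 220/3.

220/3 dollars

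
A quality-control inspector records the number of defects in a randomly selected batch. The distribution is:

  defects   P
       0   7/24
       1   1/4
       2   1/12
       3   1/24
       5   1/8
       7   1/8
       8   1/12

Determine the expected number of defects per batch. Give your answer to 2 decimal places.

E[X] = (7/24)·0 + (1/4)·1 + (1/12)·2 + (1/24)·3 + (1/8)·5 + (1/8)·7 + (1/12)·8
     = 65/24 ≈ 2.71

2.71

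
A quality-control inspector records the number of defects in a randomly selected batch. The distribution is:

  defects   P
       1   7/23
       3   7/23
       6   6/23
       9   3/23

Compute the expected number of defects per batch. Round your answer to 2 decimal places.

3.96

E[X] = (7/23)·1 + (7/23)·3 + (6/23)·6 + (3/23)·9
     = 91/23 ≈ 3.96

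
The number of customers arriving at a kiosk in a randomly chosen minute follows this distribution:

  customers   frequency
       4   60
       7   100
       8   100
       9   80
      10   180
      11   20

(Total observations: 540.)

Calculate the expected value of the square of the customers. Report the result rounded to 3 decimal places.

72.519

Total = 540, so P(customers=4) = 60/540, etc.
E[X²] = (1/9)·16 + (5/27)·49 + (5/27)·64 + (4/27)·81 + (1/3)·100 + (1/27)·121
     = 1958/27 ≈ 72.519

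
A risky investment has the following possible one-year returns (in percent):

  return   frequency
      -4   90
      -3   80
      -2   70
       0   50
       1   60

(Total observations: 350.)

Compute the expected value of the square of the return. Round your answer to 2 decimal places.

Total = 350, so P(return=-4) = 90/350, etc.
E[X²] = (9/35)·16 + (8/35)·9 + (1/5)·4 + (1/7)·0 + (6/35)·1
     = 50/7 ≈ 7.14

7.14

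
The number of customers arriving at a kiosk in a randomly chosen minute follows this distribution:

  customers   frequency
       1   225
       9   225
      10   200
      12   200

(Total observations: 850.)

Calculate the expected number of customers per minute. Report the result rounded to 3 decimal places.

7.824

Total = 850, so P(customers=1) = 225/850, etc.
E[X] = (9/34)·1 + (9/34)·9 + (4/17)·10 + (4/17)·12
     = 133/17 ≈ 7.824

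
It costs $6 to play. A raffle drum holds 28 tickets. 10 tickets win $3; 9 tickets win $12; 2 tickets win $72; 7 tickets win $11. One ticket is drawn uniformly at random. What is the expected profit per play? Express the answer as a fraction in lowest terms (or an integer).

191/28 dollars

E[payout] = (10/28)·3 + (9/28)·12 + (2/28)·72 + (7/28)·11 = 359/28
Expected profit = 359/28 − 6 = 191/28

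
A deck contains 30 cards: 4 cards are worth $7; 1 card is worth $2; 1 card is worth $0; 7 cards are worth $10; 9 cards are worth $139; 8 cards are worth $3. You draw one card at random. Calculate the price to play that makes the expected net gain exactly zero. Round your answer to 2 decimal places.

$45.83

E[payout] = (4/30)·7 + (1/30)·2 + (1/30)·0 + (7/30)·10 + (9/30)·139 + (8/30)·3 = 275/6
Fair fee = E[payout] = 275/6 ≈ $45.83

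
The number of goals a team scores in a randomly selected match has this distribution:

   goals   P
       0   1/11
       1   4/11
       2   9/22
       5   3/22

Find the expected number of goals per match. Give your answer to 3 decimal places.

E[X] = (1/11)·0 + (4/11)·1 + (9/22)·2 + (3/22)·5
     = 41/22 ≈ 1.864

1.864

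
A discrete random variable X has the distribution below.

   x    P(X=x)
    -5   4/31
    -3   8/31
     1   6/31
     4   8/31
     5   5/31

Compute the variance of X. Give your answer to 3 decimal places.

E[X] = (4/31)·(-5) + (8/31)·(-3) + (6/31)·1 + (8/31)·4 + (5/31)·5 = 19/31
E[X²] = (4/31)·25 + (8/31)·9 + (6/31)·1 + (8/31)·16 + (5/31)·25 = 431/31
Var(X) = 431/31 − (19/31)² = 13000/961 ≈ 13.528

13.528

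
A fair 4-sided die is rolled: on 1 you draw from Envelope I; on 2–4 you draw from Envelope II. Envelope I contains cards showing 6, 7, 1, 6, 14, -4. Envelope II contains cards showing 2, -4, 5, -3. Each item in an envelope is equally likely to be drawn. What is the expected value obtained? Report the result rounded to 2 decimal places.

E[X | Envelope I] = (6 + 7 + 1 + 6 + 14 − 4)/6 = 5
E[X | Envelope II] = (2 − 4 + 5 − 3)/4 = 0
E[X] = (1/4)·5 + (3/4)·0 = 5/4 ≈ 1.25

1.25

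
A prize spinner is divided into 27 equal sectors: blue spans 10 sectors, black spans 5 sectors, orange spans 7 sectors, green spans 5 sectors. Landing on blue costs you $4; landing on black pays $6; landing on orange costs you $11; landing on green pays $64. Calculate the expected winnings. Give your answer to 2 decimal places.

$8.63

E[payout] = (10/27)·(-4) + (5/27)·6 + (7/27)·(-11) + (5/27)·64 = 233/27
≈ $8.63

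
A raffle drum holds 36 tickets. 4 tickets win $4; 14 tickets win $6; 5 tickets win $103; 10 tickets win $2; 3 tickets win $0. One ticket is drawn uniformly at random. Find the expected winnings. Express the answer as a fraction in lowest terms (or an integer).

E[payout] = (4/36)·4 + (14/36)·6 + (5/36)·103 + (10/36)·2 + (3/36)·0 = 635/36

635/36 dollars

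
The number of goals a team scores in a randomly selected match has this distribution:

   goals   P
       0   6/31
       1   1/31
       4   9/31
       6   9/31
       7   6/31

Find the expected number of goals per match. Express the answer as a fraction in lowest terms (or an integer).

E[X] = (6/31)·0 + (1/31)·1 + (9/31)·4 + (9/31)·6 + (6/31)·7
     = 133/31

133/31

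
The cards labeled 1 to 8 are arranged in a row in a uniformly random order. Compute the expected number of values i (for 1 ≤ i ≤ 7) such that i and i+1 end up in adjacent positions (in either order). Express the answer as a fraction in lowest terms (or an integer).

For each i ∈ {1,…,7}, let Xᵢ = 1 if i and i+1 are adjacent. P(Xᵢ=1) = 2·(8−1)!/8! = 2/8.
By linearity, E[ΣXᵢ] = (7)·(2/8) = 7/4.

7/4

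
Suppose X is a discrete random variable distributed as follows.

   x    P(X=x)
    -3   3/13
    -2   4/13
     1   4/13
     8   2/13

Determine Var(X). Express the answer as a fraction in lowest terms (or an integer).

2266/169

E[X] = (3/13)·(-3) + (4/13)·(-2) + (4/13)·1 + (2/13)·8 = 3/13
E[X²] = (3/13)·9 + (4/13)·4 + (4/13)·1 + (2/13)·64 = 175/13
Var(X) = 175/13 − (3/13)² = 2266/169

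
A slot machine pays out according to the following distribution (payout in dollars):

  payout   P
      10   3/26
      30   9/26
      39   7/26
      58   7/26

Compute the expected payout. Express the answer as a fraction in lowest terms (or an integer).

979/26 dollars

E[X] = (3/26)·10 + (9/26)·30 + (7/26)·39 + (7/26)·58
     = 979/26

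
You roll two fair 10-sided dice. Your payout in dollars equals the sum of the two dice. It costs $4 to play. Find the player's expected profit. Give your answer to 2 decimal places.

$7.00

Distribution of the sum of the two dice: 2 w.p. 1/100, 3 w.p. 1/50, 4 w.p. 3/100, 5 w.p. 1/25, 6 w.p. 1/20, 7 w.p. 3/50, …
E[payout] = (1/100)·2 + (1/50)·3 + (3/100)·4 + (1/25)·5 + (1/20)·6 + (3/50)·7 + (7/100)·8 + (2/25)·9 + (9/100)·10 + (1/10)·11 + (9/100)·12 + (2/25)·13 + (7/100)·14 + (3/50)·15 + (1/20)·16 + (1/25)·17 + (3/100)·18 + (1/50)·19 + (1/100)·20 = 11
Expected profit = 11 − 4 = 7 ≈ $7.00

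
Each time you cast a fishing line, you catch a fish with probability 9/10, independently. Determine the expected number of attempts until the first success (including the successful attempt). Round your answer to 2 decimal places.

For a geometric distribution, E[trials] = 1/p = 1/(9/10) = 10/9.
≈ 1.11

1.11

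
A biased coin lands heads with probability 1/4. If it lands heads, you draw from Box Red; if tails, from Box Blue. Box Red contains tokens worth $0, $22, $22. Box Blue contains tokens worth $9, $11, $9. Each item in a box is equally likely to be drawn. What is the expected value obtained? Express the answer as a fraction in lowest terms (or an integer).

131/12 dollars

E[X | Box Red] = (0 + 22 + 22)/3 = 44/3
E[X | Box Blue] = (9 + 11 + 9)/3 = 29/3
E[X] = (1/4)·44/3 + (3/4)·29/3 = 131/12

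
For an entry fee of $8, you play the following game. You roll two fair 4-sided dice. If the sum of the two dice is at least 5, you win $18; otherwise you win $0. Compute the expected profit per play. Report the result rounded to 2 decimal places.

$3.25

E[payout] = (3/8)·0 + (5/8)·18 = 45/4
Expected profit = 45/4 − 8 = 13/4 ≈ $3.25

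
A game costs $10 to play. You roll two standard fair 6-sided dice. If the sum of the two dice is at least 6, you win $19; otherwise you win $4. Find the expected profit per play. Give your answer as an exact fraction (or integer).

29/6 dollars

E[payout] = (5/18)·4 + (13/18)·19 = 89/6
Expected profit = 89/6 − 10 = 29/6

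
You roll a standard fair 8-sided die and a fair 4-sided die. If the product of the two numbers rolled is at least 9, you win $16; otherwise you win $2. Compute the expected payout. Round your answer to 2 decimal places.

$9.00

E[payout] = (1/2)·2 + (1/2)·16 = 9
≈ $9.00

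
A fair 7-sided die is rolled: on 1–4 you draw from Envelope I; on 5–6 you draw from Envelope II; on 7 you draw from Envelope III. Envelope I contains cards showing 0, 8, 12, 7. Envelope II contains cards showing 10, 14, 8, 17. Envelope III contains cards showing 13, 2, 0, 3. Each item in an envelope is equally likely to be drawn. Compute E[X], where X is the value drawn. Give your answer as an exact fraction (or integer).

8

E[X | Envelope I] = (0 + 8 + 12 + 7)/4 = 27/4
E[X | Envelope II] = (10 + 14 + 8 + 17)/4 = 49/4
E[X | Envelope III] = (13 + 2 + 0 + 3)/4 = 9/2
E[X] = (4/7)·27/4 + (2/7)·49/4 + (1/7)·9/2 = 8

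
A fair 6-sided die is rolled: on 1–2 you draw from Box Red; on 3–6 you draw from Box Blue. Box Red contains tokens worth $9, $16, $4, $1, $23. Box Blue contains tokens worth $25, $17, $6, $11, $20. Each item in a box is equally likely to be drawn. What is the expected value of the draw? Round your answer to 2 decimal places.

$14.07

E[X | Box Red] = (9 + 16 + 4 + 1 + 23)/5 = 53/5
E[X | Box Blue] = (25 + 17 + 6 + 11 + 20)/5 = 79/5
E[X] = (1/3)·53/5 + (2/3)·79/5 = 211/15 ≈ 14.07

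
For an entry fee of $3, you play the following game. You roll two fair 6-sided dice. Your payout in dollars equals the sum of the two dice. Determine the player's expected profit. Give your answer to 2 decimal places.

$4.00

Distribution of the sum of the two dice: 2 w.p. 1/36, 3 w.p. 1/18, 4 w.p. 1/12, 5 w.p. 1/9, 6 w.p. 5/36, 7 w.p. 1/6, …
E[payout] = (1/36)·2 + (1/18)·3 + (1/12)·4 + (1/9)·5 + (5/36)·6 + (1/6)·7 + (5/36)·8 + (1/9)·9 + (1/12)·10 + (1/18)·11 + (1/36)·12 = 7
Expected profit = 7 − 3 = 4 ≈ $4.00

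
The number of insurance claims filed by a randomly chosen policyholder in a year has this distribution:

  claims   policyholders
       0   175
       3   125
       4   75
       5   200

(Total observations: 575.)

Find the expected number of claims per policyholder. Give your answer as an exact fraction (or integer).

67/23

Total = 575, so P(claims=0) = 175/575, etc.
E[X] = (7/23)·0 + (5/23)·3 + (3/23)·4 + (8/23)·5
     = 67/23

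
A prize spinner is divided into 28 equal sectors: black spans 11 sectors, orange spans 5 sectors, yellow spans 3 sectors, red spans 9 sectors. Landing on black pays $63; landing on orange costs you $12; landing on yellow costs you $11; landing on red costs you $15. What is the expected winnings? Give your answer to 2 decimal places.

E[payout] = (11/28)·63 + (5/28)·(-12) + (3/28)·(-11) + (9/28)·(-15) = 465/28
≈ $16.61

$16.61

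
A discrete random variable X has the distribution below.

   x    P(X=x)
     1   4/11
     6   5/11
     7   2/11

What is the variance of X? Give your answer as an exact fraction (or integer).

798/121

E[X] = (4/11)·1 + (5/11)·6 + (2/11)·7 = 48/11
E[X²] = (4/11)·1 + (5/11)·36 + (2/11)·49 = 282/11
Var(X) = 282/11 − (48/11)² = 798/121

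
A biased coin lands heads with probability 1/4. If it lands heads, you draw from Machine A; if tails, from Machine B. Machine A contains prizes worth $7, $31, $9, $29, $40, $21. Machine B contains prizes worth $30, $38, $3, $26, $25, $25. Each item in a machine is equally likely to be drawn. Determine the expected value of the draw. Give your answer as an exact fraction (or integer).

E[X | Machine A] = (7 + 31 + 9 + 29 + 40 + 21)/6 = 137/6
E[X | Machine B] = (30 + 38 + 3 + 26 + 25 + 25)/6 = 49/2
E[X] = (1/4)·137/6 + (3/4)·49/2 = 289/12

289/12 dollars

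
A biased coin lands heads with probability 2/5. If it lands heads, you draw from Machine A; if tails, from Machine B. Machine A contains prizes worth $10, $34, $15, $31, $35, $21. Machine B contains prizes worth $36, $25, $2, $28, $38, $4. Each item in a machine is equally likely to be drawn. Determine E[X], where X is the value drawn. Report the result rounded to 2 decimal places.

$23.03

E[X | Machine A] = (10 + 34 + 15 + 31 + 35 + 21)/6 = 73/3
E[X | Machine B] = (36 + 25 + 2 + 28 + 38 + 4)/6 = 133/6
E[X] = (2/5)·73/3 + (3/5)·133/6 = 691/30 ≈ 23.03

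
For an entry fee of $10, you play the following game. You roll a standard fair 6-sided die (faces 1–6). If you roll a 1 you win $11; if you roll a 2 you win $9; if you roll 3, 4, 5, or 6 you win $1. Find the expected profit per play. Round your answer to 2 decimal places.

-$6.00

E[payout] = (2/3)·1 + (1/6)·9 + (1/6)·11 = 4
Expected profit = 4 − 10 = -6 ≈ -$6.00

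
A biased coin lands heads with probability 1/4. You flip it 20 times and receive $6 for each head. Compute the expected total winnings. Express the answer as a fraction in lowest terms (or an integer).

E[#heads] = 20·1/4 = 5 (linearity over flips).
E[winnings] = 6·5 = 30.

$30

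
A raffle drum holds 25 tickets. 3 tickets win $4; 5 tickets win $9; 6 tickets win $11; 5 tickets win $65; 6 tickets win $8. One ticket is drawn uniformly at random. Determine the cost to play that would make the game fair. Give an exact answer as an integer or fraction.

E[payout] = (3/25)·4 + (5/25)·9 + (6/25)·11 + (5/25)·65 + (6/25)·8 = 496/25
Fair fee = E[payout] = 496/25

496/25 dollars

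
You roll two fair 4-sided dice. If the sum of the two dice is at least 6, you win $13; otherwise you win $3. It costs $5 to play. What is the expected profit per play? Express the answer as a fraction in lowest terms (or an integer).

E[payout] = (5/8)·3 + (3/8)·13 = 27/4
Expected profit = 27/4 − 5 = 7/4

7/4 dollars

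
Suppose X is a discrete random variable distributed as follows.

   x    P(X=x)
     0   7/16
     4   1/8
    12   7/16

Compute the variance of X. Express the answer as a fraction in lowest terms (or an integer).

E[X] = (7/16)·0 + (1/8)·4 + (7/16)·12 = 23/4
E[X²] = (7/16)·0 + (1/8)·16 + (7/16)·144 = 65
Var(X) = 65 − (23/4)² = 511/16

511/16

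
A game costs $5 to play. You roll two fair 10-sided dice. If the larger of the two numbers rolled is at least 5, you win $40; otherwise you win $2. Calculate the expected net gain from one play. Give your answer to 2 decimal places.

$28.92

E[payout] = (4/25)·2 + (21/25)·40 = 848/25
Expected profit = 848/25 − 5 = 723/25 ≈ $28.92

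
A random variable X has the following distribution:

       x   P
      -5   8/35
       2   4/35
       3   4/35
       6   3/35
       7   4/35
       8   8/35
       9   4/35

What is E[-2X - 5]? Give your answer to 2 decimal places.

E[-2x-5] = (8/35)·5 + (4/35)·(-9) + (4/35)·(-11) + (3/35)·(-17) + (4/35)·(-19) + (8/35)·(-21) + (4/35)·(-23)
     = -61/5 ≈ -12.20

-12.20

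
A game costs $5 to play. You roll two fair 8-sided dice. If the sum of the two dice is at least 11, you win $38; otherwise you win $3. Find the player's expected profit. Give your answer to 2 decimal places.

$9.48

E[payout] = (43/64)·3 + (21/64)·38 = 927/64
Expected profit = 927/64 − 5 = 607/64 ≈ $9.48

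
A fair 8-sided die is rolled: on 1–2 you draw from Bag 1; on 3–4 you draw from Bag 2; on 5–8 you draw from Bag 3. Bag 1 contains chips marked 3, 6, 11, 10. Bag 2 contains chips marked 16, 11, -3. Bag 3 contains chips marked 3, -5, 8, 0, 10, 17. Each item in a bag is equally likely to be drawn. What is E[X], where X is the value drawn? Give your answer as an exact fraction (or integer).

E[X | Bag 1] = (3 + 6 + 11 + 10)/4 = 15/2
E[X | Bag 2] = (16 + 11 − 3)/3 = 8
E[X | Bag 3] = (3 − 5 + 8 + 0 + 10 + 17)/6 = 11/2
E[X] = (1/4)·15/2 + (1/4)·8 + (1/2)·11/2 = 53/8

53/8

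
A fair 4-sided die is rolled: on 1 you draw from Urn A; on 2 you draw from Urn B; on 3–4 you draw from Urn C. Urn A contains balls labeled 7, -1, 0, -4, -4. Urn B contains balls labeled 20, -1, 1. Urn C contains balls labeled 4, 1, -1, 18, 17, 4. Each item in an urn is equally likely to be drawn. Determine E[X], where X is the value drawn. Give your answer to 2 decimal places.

5.15

E[X | Urn A] = (7 − 1 + 0 − 4 − 4)/5 = -2/5
E[X | Urn B] = (20 − 1 + 1)/3 = 20/3
E[X | Urn C] = (4 + 1 − 1 + 18 + 17 + 4)/6 = 43/6
E[X] = (1/4)·(-2/5) + (1/4)·20/3 + (1/2)·43/6 = 103/20 ≈ 5.15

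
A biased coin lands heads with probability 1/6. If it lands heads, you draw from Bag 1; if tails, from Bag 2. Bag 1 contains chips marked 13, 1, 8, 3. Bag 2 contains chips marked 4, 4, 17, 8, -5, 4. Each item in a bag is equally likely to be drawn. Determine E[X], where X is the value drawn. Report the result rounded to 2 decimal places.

E[X | Bag 1] = (13 + 1 + 8 + 3)/4 = 25/4
E[X | Bag 2] = (4 + 4 + 17 + 8 − 5 + 4)/6 = 16/3
E[X] = (1/6)·25/4 + (5/6)·16/3 = 395/72 ≈ 5.49

5.49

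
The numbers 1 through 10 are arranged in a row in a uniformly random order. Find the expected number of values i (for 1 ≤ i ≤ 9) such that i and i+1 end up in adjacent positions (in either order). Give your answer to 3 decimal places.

For each i ∈ {1,…,9}, let Xᵢ = 1 if i and i+1 are adjacent. P(Xᵢ=1) = 2·(10−1)!/10! = 2/10.
By linearity, E[ΣXᵢ] = (9)·(2/10) = 9/5.
≈ 1.800

1.800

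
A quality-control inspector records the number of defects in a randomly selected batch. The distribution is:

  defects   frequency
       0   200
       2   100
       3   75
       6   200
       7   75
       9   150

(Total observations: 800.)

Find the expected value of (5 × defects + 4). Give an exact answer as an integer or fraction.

Total = 800, so P(defects=0) = 200/800, etc.
E[5x+4] = (1/4)·4 + (1/8)·14 + (3/32)·19 + (1/4)·34 + (3/32)·39 + (3/16)·49
     = 207/8

207/8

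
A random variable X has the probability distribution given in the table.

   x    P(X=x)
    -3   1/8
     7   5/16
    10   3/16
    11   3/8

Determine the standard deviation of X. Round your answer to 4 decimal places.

E[X] = 125/16, E[X²] = 1289/16
Var(X) = E[X²] − (E[X])² = 1289/16 − 15625/256 = 4999/256
SD(X) = √(4999/256) ≈ 4.4190

4.4190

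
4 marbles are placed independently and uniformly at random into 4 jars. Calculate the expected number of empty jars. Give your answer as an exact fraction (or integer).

81/64

Let Xⱼ=1 if jar j is empty. P(Xⱼ=1) = ((4-1)/4)^4 = 81/256.
By linearity, E[#empty] = 4·81/256 = 81/64.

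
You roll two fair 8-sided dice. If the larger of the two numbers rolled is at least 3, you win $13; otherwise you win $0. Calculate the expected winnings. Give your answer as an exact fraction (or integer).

E[payout] = (1/16)·0 + (15/16)·13 = 195/16

195/16 dollars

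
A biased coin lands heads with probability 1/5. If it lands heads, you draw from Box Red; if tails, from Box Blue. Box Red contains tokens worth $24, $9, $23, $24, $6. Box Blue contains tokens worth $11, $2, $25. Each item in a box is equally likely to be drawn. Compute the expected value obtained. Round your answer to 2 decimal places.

E[X | Box Red] = (24 + 9 + 23 + 24 + 6)/5 = 86/5
E[X | Box Blue] = (11 + 2 + 25)/3 = 38/3
E[X] = (1/5)·86/5 + (4/5)·38/3 = 1018/75 ≈ 13.57

$13.57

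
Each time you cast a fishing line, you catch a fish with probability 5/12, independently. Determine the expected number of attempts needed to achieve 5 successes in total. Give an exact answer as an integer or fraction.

12

By linearity (sum of 5 independent geometric waits), E[trials] = 5/p = 5/(5/12) = 12.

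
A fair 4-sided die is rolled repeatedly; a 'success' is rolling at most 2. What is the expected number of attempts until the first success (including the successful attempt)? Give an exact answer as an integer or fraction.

For a geometric distribution, E[trials] = 1/p = 1/(1/2) = 2.

2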